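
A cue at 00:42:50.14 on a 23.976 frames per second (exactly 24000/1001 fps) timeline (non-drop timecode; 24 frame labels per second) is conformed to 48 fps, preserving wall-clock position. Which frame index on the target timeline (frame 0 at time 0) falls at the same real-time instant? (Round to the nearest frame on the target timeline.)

frame 123511

Source frame index: (0×3600 + 42×60 + 50) × 24 + 14 = 61694.
Real time: 61694 / (24000/1001) = 30877847/12000 s.
Target frame: (30877847/12000) × (48) = 30877847/250 ≈ 123511.388 → 123511.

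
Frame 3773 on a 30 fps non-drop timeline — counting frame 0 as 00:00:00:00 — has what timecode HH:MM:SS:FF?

3773 ÷ 30 = 125 full seconds, remainder 23 frames.
125 s = 0 h 2 min 5 s.
Timecode: 00:02:05:23.

00:02:05:23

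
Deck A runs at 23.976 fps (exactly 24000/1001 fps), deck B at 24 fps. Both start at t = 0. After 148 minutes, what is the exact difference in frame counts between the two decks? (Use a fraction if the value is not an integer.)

213120/1001 frames

148 min = 8880 s.
A emits 24000/1001 × 8880 = 213120000/1001 frames; B emits 24 × 8880 = 213120.
Difference = 213120/1001 frames (≈ 212.9071); B is ahead of A.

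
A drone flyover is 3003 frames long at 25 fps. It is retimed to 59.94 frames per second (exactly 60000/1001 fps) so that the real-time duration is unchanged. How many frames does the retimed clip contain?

Target frames = source frames × (target rate / source rate) = 3003 × (60000/1001)/(25) = 3003 × 2400/1001 = 7200.

7200 frames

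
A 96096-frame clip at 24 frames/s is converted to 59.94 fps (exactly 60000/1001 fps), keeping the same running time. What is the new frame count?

240000 frames

Target frames = source frames × (target rate / source rate) = 96096 × (60000/1001)/(24) = 96096 × 2500/1001 = 240000.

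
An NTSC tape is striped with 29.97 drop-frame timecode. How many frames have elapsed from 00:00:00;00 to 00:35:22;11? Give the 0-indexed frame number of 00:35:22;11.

Complete 10-minute blocks: 3, each 17982 frames → 53946.
Remaining 5 whole minutes in the current block: 1800 + 4 × 1798 = 8992 frames.
Within the current minute: 22 × 30 + 11 − 2 = 669 (labels ;00/;01 skipped at this minute). Total = 53946 + 8992 + 669 = 63607.

63607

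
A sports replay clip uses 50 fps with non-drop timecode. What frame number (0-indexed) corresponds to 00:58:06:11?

frame 174311

Total seconds to the label: (0 × 3600 + 58 × 60 + 6) = 3486.
Frame index = 3486 × 50 + 11 = 174311.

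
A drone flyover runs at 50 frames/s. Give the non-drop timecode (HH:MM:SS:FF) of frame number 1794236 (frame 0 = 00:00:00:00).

09:58:04:36

1794236 ÷ 50 = 35884 full seconds, remainder 36 frames.
35884 s = 9 h 58 min 4 s.
Timecode: 09:58:04:36.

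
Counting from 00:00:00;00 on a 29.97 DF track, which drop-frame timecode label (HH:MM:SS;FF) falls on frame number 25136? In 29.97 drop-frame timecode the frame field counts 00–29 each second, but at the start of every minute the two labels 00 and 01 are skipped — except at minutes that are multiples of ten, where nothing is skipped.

Each 10-minute DF block holds 10 × 60 × 30 − 9 × 2 = 17982 frames. 25136 ÷ 17982 → 1 full block, remainder 7154.
Within the partial block the first minute is 1800 frames and each further minute 1798, so 3 further minute boundaries passed. Total skipped labels = 18 × 1 + 2 × 3 = 24.
Non-drop label index = 25136 + 24 = 25160; at 30 labels/s that is 00:13:58:20, i.e. DF 00:13:58;20.

00:13:58;20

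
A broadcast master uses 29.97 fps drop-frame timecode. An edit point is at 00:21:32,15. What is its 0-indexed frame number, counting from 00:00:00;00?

Complete 10-minute blocks: 2, each 17982 frames → 35964.
Remaining 1 whole minute in the current block: 1800 + 0 × 1798 = 1800 frames.
Within the current minute: 32 × 30 + 15 − 2 = 973 (labels ;00/;01 skipped at this minute). Total = 35964 + 1800 + 973 = 38737.

38737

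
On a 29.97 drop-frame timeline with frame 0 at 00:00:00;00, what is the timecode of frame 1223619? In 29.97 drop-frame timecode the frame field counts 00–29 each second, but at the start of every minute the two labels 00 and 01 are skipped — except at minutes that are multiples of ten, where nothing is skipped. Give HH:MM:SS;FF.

Ten DF minutes hold 17982 frames, so frame 1223619 lies in block 68 (frames 1222776–1240757) with 843 frames into that block.
The block's first minute is 1800 frames and the rest 1798 each; 843 frames reaches minute 0, so 68 × 18 + 0 × 2 = 1224 labels have been skipped so far.
Adding those back, label number 1223619 + 1224 = 1224843 at 30 labels/s is 40828 s + 3 f = 11 h 20 min 28 s frame 3, i.e. 11:20:28;03.

11:20:28;03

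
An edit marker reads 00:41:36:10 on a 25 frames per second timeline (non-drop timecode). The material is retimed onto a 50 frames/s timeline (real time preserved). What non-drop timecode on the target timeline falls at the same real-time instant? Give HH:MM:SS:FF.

00:41:36:20

Source frame index: (0×3600 + 41×60 + 36) × 25 + 10 = 62410.
Real time: 62410 / (25) = 12482/5 s.
Target frame: (12482/5) × (50) = 124820.
At 50 labels/s: frame 124820 → 00:41:36:20.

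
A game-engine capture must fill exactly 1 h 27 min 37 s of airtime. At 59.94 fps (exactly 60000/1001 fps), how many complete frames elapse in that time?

1 h 27 min 37 s = 5257 s.
Frames = 5257 × 60000/1001 = 45060000/143 ≈ 315104.8951.
Complete frames: 315104.

315104 frames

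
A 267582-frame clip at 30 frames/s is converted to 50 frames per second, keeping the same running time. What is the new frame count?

445970 frames

Target frames = source frames × (target rate / source rate) = 267582 × (50)/(30) = 267582 × 5/3 = 445970.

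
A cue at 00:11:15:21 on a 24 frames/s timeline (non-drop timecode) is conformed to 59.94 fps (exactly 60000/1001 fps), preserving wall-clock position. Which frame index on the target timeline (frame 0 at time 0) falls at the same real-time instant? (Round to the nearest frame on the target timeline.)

Source frame index: (0×3600 + 11×60 + 15) × 24 + 21 = 16221.
Real time: 16221 / (24) = 5407/8 s.
Target frame: (5407/8) × (60000/1001) = 40552500/1001 ≈ 40511.988 → 40512.

frame 40512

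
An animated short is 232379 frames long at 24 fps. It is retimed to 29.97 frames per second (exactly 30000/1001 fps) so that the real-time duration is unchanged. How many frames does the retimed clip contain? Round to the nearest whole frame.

Frames at target rate = 232379 × (30000/1001) / (24) = 41496250/143 ≈ 290183.566.
Nearest whole frame: 290184.

290184 frames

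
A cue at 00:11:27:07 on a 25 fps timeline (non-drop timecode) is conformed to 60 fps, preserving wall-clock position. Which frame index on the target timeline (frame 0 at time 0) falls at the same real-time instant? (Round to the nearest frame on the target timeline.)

Source frame index: (0×3600 + 11×60 + 27) × 25 + 7 = 17182.
Real time: 17182 / (25) = 17182/25 s.
Target frame: (17182/25) × (60) = 206184/5 ≈ 41236.800 → 41237.

frame 41237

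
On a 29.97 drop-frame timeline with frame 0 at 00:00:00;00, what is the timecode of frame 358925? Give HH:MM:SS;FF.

Ten DF minutes hold 17982 frames, so frame 358925 lies in block 19 (frames 341658–359639) with 17267 frames into that block.
The block's first minute is 1800 frames and the rest 1798 each; 17267 frames reaches minute 9, so 19 × 18 + 9 × 2 = 360 labels have been skipped so far.
Adding those back, label number 358925 + 360 = 359285 at 30 labels/s is 11976 s + 5 f = 3 h 19 min 36 s frame 5, i.e. 03:19:36;05.

03:19:36;05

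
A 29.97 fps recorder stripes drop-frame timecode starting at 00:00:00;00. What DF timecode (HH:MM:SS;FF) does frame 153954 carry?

Ten DF minutes hold 17982 frames, so frame 153954 lies in block 8 (frames 143856–161837) with 10098 frames into that block.
The block's first minute is 1800 frames and the rest 1798 each; 10098 frames reaches minute 5, so 8 × 18 + 5 × 2 = 154 labels have been skipped so far.
Adding those back, label number 153954 + 154 = 154108 at 30 labels/s is 5136 s + 28 f = 1 h 25 min 36 s frame 28, i.e. 01:25:36;28.

01:25:36;28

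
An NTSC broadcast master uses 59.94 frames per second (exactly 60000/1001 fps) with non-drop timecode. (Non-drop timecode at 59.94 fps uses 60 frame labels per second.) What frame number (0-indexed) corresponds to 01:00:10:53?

Total seconds to the label: (1 × 3600 + 0 × 60 + 10) = 3610.
Frame index = 3610 × 60 + 53 = 216653.

frame 216653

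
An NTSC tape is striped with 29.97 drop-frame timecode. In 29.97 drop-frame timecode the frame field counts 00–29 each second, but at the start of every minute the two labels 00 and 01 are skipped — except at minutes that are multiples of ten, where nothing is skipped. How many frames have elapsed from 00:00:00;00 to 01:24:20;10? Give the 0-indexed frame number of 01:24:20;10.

151658

As if non-drop at 30 labels/s: (1 × 3600 + 24 × 60 + 20) × 30 + 10 = 151810.
Minute boundaries passed: 84; those not divisible by 10: 84 − 8 = 76; dropped labels = 2 × 76 = 152.
Actual frame index = 151810 − 152 = 151658.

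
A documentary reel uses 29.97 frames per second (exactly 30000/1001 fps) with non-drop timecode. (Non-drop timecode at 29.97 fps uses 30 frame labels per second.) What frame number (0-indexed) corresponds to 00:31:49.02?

frame 57272

Total seconds to the label: (0 × 3600 + 31 × 60 + 49) = 1909.
Frame index = 1909 × 30 + 2 = 57272.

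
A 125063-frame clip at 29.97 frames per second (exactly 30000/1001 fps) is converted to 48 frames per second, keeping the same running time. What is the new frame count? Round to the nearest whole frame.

Frames at target rate = 125063 × (48) / (30000/1001) = 125188063/625 ≈ 200300.901.
Nearest whole frame: 200301.

200301 frames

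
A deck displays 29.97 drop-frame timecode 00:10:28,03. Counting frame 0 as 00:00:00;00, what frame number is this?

18825

As if non-drop at 30 labels/s: (0 × 3600 + 10 × 60 + 28) × 30 + 3 = 18843.
Minute boundaries passed: 10; those not divisible by 10: 10 − 1 = 9; dropped labels = 2 × 9 = 18.
Actual frame index = 18843 − 18 = 18825.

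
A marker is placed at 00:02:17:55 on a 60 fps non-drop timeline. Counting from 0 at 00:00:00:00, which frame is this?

Total seconds to the label: (0 × 3600 + 2 × 60 + 17) = 137.
Frame index = 137 × 60 + 55 = 8275.

frame 8275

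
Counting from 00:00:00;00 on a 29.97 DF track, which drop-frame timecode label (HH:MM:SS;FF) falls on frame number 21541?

Ten DF minutes hold 17982 frames, so frame 21541 lies in block 1 (frames 17982–35963) with 3559 frames into that block.
The block's first minute is 1800 frames and the rest 1798 each; 3559 frames reaches minute 1, so 1 × 18 + 1 × 2 = 20 labels have been skipped so far.
Adding those back, label number 21541 + 20 = 21561 at 30 labels/s is 718 s + 21 f = 0 h 11 min 58 s frame 21, i.e. 00:11:58;21.

00:11:58;21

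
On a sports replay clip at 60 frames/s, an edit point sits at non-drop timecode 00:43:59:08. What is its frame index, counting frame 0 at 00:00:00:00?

frame 158348

Total seconds to the label: (0 × 3600 + 43 × 60 + 59) = 2639.
Frame index = 2639 × 60 + 8 = 158348.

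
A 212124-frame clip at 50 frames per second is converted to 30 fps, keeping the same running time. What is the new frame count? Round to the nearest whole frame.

Frames at target rate = 212124 × (30) / (50) = 636372/5 ≈ 127274.400.
Nearest whole frame: 127274.

127274 frames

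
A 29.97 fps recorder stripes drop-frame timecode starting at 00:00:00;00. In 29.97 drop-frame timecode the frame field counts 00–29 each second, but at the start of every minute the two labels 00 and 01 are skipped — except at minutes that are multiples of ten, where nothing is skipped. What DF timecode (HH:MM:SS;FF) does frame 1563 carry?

00:00:52;03

Ten DF minutes hold 17982 frames, so frame 1563 lies in block 0 (frames 0–17981) with 1563 frames into that block.
The block's first minute is 1800 frames and the rest 1798 each; 1563 frames reaches minute 0, so 0 × 18 + 0 × 2 = 0 labels have been skipped so far.
Adding those back, label number 1563 + 0 = 1563 at 30 labels/s is 52 s + 3 f = 0 h 0 min 52 s frame 3, i.e. 00:00:52;03.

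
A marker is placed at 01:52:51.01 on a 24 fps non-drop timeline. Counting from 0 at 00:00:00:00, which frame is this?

frame 162505

Total seconds to the label: (1 × 3600 + 52 × 60 + 51) = 6771.
Frame index = 6771 × 24 + 1 = 162505.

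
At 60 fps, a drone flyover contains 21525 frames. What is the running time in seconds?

Running time = 21525 / (60) = 358.75 s.

358.75 seconds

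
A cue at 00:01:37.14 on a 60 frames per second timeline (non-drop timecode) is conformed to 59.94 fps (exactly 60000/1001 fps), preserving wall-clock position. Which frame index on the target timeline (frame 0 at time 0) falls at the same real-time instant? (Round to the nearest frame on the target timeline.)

frame 5828

Source frame index: (0×3600 + 1×60 + 37) × 60 + 14 = 5834.
Real time: 5834 / (60) = 2917/30 s.
Target frame: (2917/30) × (60000/1001) = 5834000/1001 ≈ 5828.172 → 5828.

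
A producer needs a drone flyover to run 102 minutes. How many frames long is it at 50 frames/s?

102 min = 6120 s.
Frames = 6120 × 50 = 306000.

306000 frames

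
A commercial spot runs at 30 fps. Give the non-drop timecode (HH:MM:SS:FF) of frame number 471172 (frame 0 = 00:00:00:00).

04:21:45:22

471172 ÷ 30 = 15705 full seconds, remainder 22 frames.
15705 s = 4 h 21 min 45 s.
Timecode: 04:21:45:22.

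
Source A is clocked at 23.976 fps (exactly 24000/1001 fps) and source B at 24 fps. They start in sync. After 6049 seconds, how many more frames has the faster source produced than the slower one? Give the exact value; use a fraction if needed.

145176/1001 frames

A emits 24000/1001 × 6049 = 145176000/1001 frames; B emits 24 × 6049 = 145176.
Difference = 145176/1001 frames (≈ 145.0310); B is ahead of A.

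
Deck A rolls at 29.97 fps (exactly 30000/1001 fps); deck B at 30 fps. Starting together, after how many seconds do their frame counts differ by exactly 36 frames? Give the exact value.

The gap grows by |30 − 30000/1001| = 30/1001 frames per second.
Time for a 36-frame gap: 36 ÷ (30/1001) = 1201.2 s.

1201.2 seconds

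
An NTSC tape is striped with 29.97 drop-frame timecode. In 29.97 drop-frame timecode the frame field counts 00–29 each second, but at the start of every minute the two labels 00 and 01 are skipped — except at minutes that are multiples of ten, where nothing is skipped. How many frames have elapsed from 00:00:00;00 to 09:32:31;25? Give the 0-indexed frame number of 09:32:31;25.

Complete 10-minute blocks: 57, each 17982 frames → 1024974.
Remaining 2 whole minutes in the current block: 1800 + 1 × 1798 = 3598 frames.
Within the current minute: 31 × 30 + 25 − 2 = 953 (labels ;00/;01 skipped at this minute). Total = 1024974 + 3598 + 953 = 1029525.

1029525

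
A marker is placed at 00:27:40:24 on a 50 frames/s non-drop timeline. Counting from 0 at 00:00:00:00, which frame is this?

Total seconds to the label: (0 × 3600 + 27 × 60 + 40) = 1660.
Frame index = 1660 × 50 + 24 = 83024.

frame 83024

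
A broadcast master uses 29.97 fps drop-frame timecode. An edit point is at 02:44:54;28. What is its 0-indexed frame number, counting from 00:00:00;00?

As if non-drop at 30 labels/s: (2 × 3600 + 44 × 60 + 54) × 30 + 28 = 296848.
Minute boundaries passed: 164; those not divisible by 10: 164 − 16 = 148; dropped labels = 2 × 148 = 296.
Actual frame index = 296848 − 296 = 296552.

296552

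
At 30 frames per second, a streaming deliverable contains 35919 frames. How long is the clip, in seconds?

1197.3 seconds

Running time = 35919 / (30) = 1197.3 s.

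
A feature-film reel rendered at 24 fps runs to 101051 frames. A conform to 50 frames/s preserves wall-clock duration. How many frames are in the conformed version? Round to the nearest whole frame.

Frames at target rate = 101051 × (50) / (24) = 2526275/12 ≈ 210522.917.
Nearest whole frame: 210523.

210523 frames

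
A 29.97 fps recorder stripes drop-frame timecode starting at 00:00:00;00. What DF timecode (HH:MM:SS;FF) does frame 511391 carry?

04:44:23;13

Ten DF minutes hold 17982 frames, so frame 511391 lies in block 28 (frames 503496–521477) with 7895 frames into that block.
The block's first minute is 1800 frames and the rest 1798 each; 7895 frames reaches minute 4, so 28 × 18 + 4 × 2 = 512 labels have been skipped so far.
Adding those back, label number 511391 + 512 = 511903 at 30 labels/s is 17063 s + 13 f = 4 h 44 min 23 s frame 13, i.e. 04:44:23;13.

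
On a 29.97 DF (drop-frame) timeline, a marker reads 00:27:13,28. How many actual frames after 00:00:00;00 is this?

As if non-drop at 30 labels/s: (0 × 3600 + 27 × 60 + 13) × 30 + 28 = 49018.
Minute boundaries passed: 27; those not divisible by 10: 27 − 2 = 25; dropped labels = 2 × 25 = 50.
Actual frame index = 49018 − 50 = 48968.

48968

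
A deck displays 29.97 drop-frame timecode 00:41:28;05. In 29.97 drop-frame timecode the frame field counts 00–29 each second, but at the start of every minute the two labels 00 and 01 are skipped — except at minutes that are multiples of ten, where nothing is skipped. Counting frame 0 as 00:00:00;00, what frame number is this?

As if non-drop at 30 labels/s: (0 × 3600 + 41 × 60 + 28) × 30 + 5 = 74645.
Minute boundaries passed: 41; those not divisible by 10: 41 − 4 = 37; dropped labels = 2 × 37 = 74.
Actual frame index = 74645 − 74 = 74571.

74571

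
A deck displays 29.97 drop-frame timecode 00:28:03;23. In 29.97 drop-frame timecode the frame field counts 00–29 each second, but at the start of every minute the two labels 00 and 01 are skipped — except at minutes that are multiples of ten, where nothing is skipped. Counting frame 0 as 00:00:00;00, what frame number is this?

50461

Complete 10-minute blocks: 2, each 17982 frames → 35964.
Remaining 8 whole minutes in the current block: 1800 + 7 × 1798 = 14386 frames.
Within the current minute: 3 × 30 + 23 − 2 = 111 (labels ;00/;01 skipped at this minute). Total = 35964 + 14386 + 111 = 50461.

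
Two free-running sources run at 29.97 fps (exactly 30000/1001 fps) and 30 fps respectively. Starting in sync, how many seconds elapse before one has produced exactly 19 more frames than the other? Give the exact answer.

The gap grows by |30 − 30000/1001| = 30/1001 frames per second.
Time for a 19-frame gap: 19 ÷ (30/1001) = 19019/30 s.

19019/30 seconds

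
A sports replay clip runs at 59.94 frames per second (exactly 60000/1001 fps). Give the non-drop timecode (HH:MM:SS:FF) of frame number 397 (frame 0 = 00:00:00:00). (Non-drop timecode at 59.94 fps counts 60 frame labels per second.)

397 ÷ 60 = 6 full seconds, remainder 37 frames.
6 s = 0 h 0 min 6 s.
Timecode: 00:00:06:37.

00:00:06:37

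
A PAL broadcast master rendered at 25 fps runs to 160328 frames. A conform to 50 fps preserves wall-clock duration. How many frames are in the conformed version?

Target frames = source frames × (target rate / source rate) = 160328 × (50)/(25) = 160328 × 2 = 320656.

320656 frames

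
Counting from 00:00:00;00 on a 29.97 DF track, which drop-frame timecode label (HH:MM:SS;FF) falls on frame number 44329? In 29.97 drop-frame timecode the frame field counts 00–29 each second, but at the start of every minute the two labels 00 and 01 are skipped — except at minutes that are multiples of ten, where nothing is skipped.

Ten DF minutes hold 17982 frames, so frame 44329 lies in block 2 (frames 35964–53945) with 8365 frames into that block.
The block's first minute is 1800 frames and the rest 1798 each; 8365 frames reaches minute 4, so 2 × 18 + 4 × 2 = 44 labels have been skipped so far.
Adding those back, label number 44329 + 44 = 44373 at 30 labels/s is 1479 s + 3 f = 0 h 24 min 39 s frame 3, i.e. 00:24:39;03.

00:24:39;03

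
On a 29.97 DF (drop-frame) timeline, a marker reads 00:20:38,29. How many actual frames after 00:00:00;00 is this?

37133

Complete 10-minute blocks: 2, each 17982 frames → 35964.
Remaining 0 whole minutes in the current block: 0 frames.
Within the current minute: 38 × 30 + 29 = 1169. Total = 35964 + 0 + 1169 = 37133.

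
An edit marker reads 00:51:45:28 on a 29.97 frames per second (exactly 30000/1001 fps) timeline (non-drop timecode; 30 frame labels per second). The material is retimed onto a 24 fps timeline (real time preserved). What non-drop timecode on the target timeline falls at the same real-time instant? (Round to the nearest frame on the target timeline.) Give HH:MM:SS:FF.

Source frame index: (0×3600 + 51×60 + 45) × 30 + 28 = 93178.
Real time: 93178 / (30000/1001) = 46635589/15000 s.
Target frame: (46635589/15000) × (24) = 46635589/625 ≈ 74616.942 → 74617.
At 24 labels/s: frame 74617 → 00:51:49:01.

00:51:49:01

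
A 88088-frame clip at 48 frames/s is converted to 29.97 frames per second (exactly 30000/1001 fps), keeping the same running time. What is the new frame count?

55000 frames

Target frames = source frames × (target rate / source rate) = 88088 × (30000/1001)/(48) = 88088 × 625/1001 = 55000.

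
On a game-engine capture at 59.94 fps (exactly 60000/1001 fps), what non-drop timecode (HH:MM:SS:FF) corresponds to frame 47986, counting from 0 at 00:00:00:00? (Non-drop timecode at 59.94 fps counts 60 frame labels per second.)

00:13:19:46

47986 ÷ 60 = 799 full seconds, remainder 46 frames.
799 s = 0 h 13 min 19 s.
Timecode: 00:13:19:46.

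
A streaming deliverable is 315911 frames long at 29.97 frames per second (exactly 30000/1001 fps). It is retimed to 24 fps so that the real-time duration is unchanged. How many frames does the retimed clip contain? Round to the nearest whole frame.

Frames at target rate = 315911 × (24) / (30000/1001) = 316226911/1250 ≈ 252981.529.
Nearest whole frame: 252982.

252982 frames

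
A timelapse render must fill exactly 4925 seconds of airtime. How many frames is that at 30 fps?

Frames = 4925 × 30 = 147750.

147750 frames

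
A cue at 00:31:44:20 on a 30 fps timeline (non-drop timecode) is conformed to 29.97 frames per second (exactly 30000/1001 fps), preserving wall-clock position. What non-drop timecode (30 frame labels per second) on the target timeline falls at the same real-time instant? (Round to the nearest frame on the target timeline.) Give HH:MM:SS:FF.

Source frame index: (0×3600 + 31×60 + 44) × 30 + 20 = 57140.
Real time: 57140 / (30) = 5714/3 s.
Target frame: (5714/3) × (30000/1001) = 57140000/1001 ≈ 57082.917 → 57083.
At 30 labels/s: frame 57083 → 00:31:42:23.

00:31:42:23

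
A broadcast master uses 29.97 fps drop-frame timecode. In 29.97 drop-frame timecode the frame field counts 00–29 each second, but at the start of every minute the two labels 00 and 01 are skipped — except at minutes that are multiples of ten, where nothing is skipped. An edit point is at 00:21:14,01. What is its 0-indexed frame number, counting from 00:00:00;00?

As if non-drop at 30 labels/s: (0 × 3600 + 21 × 60 + 14) × 30 + 1 = 38221.
Minute boundaries passed: 21; those not divisible by 10: 21 − 2 = 19; dropped labels = 2 × 19 = 38.
Actual frame index = 38221 − 38 = 38183.

38183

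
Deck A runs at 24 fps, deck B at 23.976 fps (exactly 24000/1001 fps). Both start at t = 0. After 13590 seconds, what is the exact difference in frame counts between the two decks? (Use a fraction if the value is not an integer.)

326160/1001 frames

A emits 24 × 13590 = 326160 frames; B emits 24000/1001 × 13590 = 326160000/1001.
Difference = 326160/1001 frames (≈ 325.8342); B is behind A.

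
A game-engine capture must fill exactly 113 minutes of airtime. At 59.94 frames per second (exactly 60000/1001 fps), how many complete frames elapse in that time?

113 min = 6780 s.
Frames = 6780 × 60000/1001 = 406800000/1001 ≈ 406393.6064.
Complete frames: 406393.

406393 frames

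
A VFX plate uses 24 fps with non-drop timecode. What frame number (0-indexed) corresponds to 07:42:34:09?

frame 666105

Total seconds to the label: (7 × 3600 + 42 × 60 + 34) = 27754.
Frame index = 27754 × 24 + 9 = 666105.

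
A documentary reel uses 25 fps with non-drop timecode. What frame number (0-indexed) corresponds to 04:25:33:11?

Total seconds to the label: (4 × 3600 + 25 × 60 + 33) = 15933.
Frame index = 15933 × 25 + 11 = 398336.

frame 398336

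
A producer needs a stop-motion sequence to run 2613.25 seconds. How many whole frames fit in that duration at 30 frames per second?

78397 frames

Frames = 2613.25 × 30 = 156795/2 ≈ 78397.5000.
Complete frames: 78397.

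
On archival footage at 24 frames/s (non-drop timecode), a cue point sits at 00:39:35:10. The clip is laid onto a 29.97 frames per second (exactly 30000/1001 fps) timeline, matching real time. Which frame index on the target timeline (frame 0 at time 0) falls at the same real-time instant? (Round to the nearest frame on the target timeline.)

Source frame index: (0×3600 + 39×60 + 35) × 24 + 10 = 57010.
Real time: 57010 / (24) = 28505/12 s.
Target frame: (28505/12) × (30000/1001) = 71262500/1001 ≈ 71191.309 → 71191.

frame 71191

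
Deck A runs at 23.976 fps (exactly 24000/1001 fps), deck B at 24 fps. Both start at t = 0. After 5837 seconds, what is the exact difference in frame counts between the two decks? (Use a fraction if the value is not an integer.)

10776/77 frames

A emits 24000/1001 × 5837 = 10776000/77 frames; B emits 24 × 5837 = 140088.
Difference = 10776/77 frames (≈ 139.9481); B is ahead of A.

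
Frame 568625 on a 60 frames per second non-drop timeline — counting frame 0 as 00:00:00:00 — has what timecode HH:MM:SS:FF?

568625 ÷ 60 = 9477 full seconds, remainder 5 frames.
9477 s = 2 h 37 min 57 s.
Timecode: 02:37:57:05.

02:37:57:05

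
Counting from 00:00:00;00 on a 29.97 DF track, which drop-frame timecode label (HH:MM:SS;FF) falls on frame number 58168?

Each 10-minute DF block holds 10 × 60 × 30 − 9 × 2 = 17982 frames. 58168 ÷ 17982 → 3 full blocks, remainder 4222.
Within the partial block the first minute is 1800 frames and each further minute 1798, so 2 further minute boundaries passed. Total skipped labels = 18 × 3 + 2 × 2 = 58.
Non-drop label index = 58168 + 58 = 58226; at 30 labels/s that is 00:32:20:26, i.e. DF 00:32:20;26.

00:32:20;26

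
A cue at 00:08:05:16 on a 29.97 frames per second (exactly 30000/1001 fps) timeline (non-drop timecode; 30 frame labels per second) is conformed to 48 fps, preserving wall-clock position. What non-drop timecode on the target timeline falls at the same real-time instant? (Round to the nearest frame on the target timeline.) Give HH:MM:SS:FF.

00:08:06:01

Source frame index: (0×3600 + 8×60 + 5) × 30 + 16 = 14566.
Real time: 14566 / (30000/1001) = 7290283/15000 s.
Target frame: (7290283/15000) × (48) = 14580566/625 ≈ 23328.906 → 23329.
At 48 labels/s: frame 23329 → 00:08:06:01.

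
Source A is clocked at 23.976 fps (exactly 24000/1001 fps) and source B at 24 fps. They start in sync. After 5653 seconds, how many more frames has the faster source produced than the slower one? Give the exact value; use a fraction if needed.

A emits 24000/1001 × 5653 = 135672000/1001 frames; B emits 24 × 5653 = 135672.
Difference = 135672/1001 frames (≈ 135.5365); B is ahead of A.

135672/1001 frames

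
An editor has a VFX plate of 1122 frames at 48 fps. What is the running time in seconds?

Running time = 1122 / (48) = 23.375 s.

23.375 seconds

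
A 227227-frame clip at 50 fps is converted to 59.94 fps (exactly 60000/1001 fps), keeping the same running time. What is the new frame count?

Target frames = source frames × (target rate / source rate) = 227227 × (60000/1001)/(50) = 227227 × 1200/1001 = 272400.

272400 frames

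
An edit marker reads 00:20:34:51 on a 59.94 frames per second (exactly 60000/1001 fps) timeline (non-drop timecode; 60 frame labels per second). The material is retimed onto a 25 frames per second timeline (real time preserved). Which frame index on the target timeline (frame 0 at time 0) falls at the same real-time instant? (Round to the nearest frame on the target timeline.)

frame 30902

Source frame index: (0×3600 + 20×60 + 34) × 60 + 51 = 74091.
Real time: 74091 / (60000/1001) = 24721697/20000 s.
Target frame: (24721697/20000) × (25) = 24721697/800 ≈ 30902.121 → 30902.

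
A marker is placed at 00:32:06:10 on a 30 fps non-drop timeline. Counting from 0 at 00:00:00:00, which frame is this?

Total seconds to the label: (0 × 3600 + 32 × 60 + 6) = 1926.
Frame index = 1926 × 30 + 10 = 57790.

57790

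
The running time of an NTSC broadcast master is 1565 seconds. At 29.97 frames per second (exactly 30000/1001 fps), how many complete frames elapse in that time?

46903 frames

Frames = 1565 × 30000/1001 = 46950000/1001 ≈ 46903.0969.
Complete frames: 46903.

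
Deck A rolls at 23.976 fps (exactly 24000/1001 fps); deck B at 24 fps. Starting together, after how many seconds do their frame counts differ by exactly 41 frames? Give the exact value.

The gap grows by |24 − 24000/1001| = 24/1001 frames per second.
Time for a 41-frame gap: 41 ÷ (24/1001) = 41041/24 s.

41041/24 seconds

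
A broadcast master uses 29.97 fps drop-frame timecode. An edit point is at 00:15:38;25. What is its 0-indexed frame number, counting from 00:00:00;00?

Complete 10-minute blocks: 1, each 17982 frames → 17982.
Remaining 5 whole minutes in the current block: 1800 + 4 × 1798 = 8992 frames.
Within the current minute: 38 × 30 + 25 − 2 = 1163 (labels ;00/;01 skipped at this minute). Total = 17982 + 8992 + 1163 = 28137.

28137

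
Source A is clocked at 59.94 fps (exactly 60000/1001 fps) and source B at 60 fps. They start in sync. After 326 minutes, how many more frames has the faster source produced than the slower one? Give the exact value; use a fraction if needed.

1173600/1001 frames

326 min = 19560 s.
A emits 60000/1001 × 19560 = 1173600000/1001 frames; B emits 60 × 19560 = 1173600.
Difference = 1173600/1001 frames (≈ 1172.4276); B is ahead of A.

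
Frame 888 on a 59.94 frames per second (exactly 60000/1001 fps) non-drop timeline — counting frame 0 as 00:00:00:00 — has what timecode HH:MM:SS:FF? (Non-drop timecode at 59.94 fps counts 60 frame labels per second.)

00:00:14:48

888 ÷ 60 = 14 full seconds, remainder 48 frames.
14 s = 0 h 0 min 14 s.
Timecode: 00:00:14:48.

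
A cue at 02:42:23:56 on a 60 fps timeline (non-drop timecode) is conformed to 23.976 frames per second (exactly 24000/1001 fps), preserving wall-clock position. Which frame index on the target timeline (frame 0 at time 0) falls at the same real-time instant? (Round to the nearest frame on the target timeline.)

Source frame index: (2×3600 + 42×60 + 23) × 60 + 56 = 584636.
Real time: 584636 / (60) = 146159/15 s.
Target frame: (146159/15) × (24000/1001) = 17988800/77 ≈ 233620.779 → 233621.

frame 233621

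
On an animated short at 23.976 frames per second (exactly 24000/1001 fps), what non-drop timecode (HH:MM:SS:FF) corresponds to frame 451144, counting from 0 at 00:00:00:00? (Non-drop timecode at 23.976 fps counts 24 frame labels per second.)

451144 ÷ 24 = 18797 full seconds, remainder 16 frames.
18797 s = 5 h 13 min 17 s.
Timecode: 05:13:17:16.

05:13:17:16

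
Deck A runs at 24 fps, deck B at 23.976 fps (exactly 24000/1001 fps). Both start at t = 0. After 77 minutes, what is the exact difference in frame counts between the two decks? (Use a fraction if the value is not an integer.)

1440/13 frames

77 min = 4620 s.
A emits 24 × 4620 = 110880 frames; B emits 24000/1001 × 4620 = 1440000/13.
Difference = 1440/13 frames (≈ 110.7692); B is behind A.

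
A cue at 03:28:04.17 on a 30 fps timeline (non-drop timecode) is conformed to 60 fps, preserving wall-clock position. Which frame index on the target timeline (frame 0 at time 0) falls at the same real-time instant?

frame 749074

Source frame index: (3×3600 + 28×60 + 4) × 30 + 17 = 374537.
Real time: 374537 / (30) = 374537/30 s.
Target frame: (374537/30) × (60) = 749074.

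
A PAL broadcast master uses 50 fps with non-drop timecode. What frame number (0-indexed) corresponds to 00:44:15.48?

frame 132798

Total seconds to the label: (0 × 3600 + 44 × 60 + 15) = 2655.
Frame index = 2655 × 50 + 48 = 132798.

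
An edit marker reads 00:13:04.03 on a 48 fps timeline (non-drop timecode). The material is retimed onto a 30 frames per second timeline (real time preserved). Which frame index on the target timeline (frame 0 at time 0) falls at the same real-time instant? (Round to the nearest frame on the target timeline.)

frame 23522

Source frame index: (0×3600 + 13×60 + 4) × 48 + 3 = 37635.
Real time: 37635 / (48) = 12545/16 s.
Target frame: (12545/16) × (30) = 188175/8 ≈ 23521.875 → 23522.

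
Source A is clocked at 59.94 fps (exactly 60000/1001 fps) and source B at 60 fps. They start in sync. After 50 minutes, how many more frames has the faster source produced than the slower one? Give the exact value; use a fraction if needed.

180000/1001 frames

50 min = 3000 s.
A emits 60000/1001 × 3000 = 180000000/1001 frames; B emits 60 × 3000 = 180000.
Difference = 180000/1001 frames (≈ 179.8202); B is ahead of A.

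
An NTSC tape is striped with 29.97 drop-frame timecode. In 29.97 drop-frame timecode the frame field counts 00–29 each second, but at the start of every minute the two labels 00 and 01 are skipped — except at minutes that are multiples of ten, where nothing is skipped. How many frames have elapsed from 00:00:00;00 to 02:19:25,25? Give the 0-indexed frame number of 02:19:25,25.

As if non-drop at 30 labels/s: (2 × 3600 + 19 × 60 + 25) × 30 + 25 = 250975.
Minute boundaries passed: 139; those not divisible by 10: 139 − 13 = 126; dropped labels = 2 × 126 = 252.
Actual frame index = 250975 − 252 = 250723.

250723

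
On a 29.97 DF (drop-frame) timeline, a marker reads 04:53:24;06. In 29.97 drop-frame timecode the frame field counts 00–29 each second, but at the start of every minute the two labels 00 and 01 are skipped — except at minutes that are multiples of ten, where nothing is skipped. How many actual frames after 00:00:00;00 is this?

Complete 10-minute blocks: 29, each 17982 frames → 521478.
Remaining 3 whole minutes in the current block: 1800 + 2 × 1798 = 5396 frames.
Within the current minute: 24 × 30 + 6 − 2 = 724 (labels ;00/;01 skipped at this minute). Total = 521478 + 5396 + 724 = 527598.

527598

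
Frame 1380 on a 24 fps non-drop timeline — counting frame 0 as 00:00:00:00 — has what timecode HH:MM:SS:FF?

1380 ÷ 24 = 57 full seconds, remainder 12 frames.
57 s = 0 h 0 min 57 s.
Timecode: 00:00:57:12.

00:00:57:12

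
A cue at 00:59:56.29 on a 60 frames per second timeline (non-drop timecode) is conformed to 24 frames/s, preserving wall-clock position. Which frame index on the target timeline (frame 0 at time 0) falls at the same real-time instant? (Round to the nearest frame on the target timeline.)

Source frame index: (0×3600 + 59×60 + 56) × 60 + 29 = 215789.
Real time: 215789 / (60) = 215789/60 s.
Target frame: (215789/60) × (24) = 431578/5 ≈ 86315.600 → 86316.

frame 86316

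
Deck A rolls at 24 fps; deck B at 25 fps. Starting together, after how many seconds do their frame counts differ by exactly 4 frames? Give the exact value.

The gap grows by |25 − 24| = 1 frame per second.
Time for a 4-frame gap: 4 ÷ (1) = 4 s.

4 seconds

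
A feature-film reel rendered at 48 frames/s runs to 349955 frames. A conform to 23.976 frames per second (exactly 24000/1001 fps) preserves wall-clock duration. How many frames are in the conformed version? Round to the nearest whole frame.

Frames at target rate = 349955 × (24000/1001) / (48) = 174977500/1001 ≈ 174802.697.
Nearest whole frame: 174803.

174803 frames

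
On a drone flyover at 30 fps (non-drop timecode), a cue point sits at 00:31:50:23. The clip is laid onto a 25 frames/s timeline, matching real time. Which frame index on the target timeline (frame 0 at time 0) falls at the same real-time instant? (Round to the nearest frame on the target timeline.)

frame 47769

Source frame index: (0×3600 + 31×60 + 50) × 30 + 23 = 57323.
Real time: 57323 / (30) = 57323/30 s.
Target frame: (57323/30) × (25) = 286615/6 ≈ 47769.167 → 47769.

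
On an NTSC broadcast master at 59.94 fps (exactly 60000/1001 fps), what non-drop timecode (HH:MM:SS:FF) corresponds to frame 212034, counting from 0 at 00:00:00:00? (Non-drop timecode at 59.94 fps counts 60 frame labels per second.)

212034 ÷ 60 = 3533 full seconds, remainder 54 frames.
3533 s = 0 h 58 min 53 s.
Timecode: 00:58:53:54.

00:58:53:54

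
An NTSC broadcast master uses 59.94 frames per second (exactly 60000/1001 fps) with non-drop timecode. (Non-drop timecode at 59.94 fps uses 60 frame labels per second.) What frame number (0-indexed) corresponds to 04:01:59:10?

871150

Total seconds to the label: (4 × 3600 + 1 × 60 + 59) = 14519.
Frame index = 14519 × 60 + 10 = 871150.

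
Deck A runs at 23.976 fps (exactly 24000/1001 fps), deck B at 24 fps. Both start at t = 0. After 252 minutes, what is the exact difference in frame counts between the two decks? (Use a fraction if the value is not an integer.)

252 min = 15120 s.
A emits 24000/1001 × 15120 = 51840000/143 frames; B emits 24 × 15120 = 362880.
Difference = 51840/143 frames (≈ 362.5175); B is ahead of A.

51840/143 frames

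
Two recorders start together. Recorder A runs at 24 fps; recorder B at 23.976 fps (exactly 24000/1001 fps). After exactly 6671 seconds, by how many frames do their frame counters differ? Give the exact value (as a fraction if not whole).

22872/143 frames

A emits 24 × 6671 = 160104 frames; B emits 24000/1001 × 6671 = 22872000/143.
Difference = 22872/143 frames (≈ 159.9441); B is behind A.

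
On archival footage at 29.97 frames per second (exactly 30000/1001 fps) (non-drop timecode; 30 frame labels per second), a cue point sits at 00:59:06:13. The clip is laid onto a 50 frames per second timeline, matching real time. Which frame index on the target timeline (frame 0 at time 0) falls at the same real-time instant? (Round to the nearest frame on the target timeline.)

Source frame index: (0×3600 + 59×60 + 6) × 30 + 13 = 106393.
Real time: 106393 / (30000/1001) = 106499393/30000 s.
Target frame: (106499393/30000) × (50) = 106499393/600 ≈ 177498.988 → 177499.

frame 177499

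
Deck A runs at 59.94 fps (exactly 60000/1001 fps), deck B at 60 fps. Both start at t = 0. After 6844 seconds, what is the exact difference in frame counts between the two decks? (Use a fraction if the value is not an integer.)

410640/1001 frames

A emits 60000/1001 × 6844 = 410640000/1001 frames; B emits 60 × 6844 = 410640.
Difference = 410640/1001 frames (≈ 410.2298); B is ahead of A.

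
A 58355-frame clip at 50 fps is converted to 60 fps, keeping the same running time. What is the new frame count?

70026 frames

Target frames = source frames × (target rate / source rate) = 58355 × (60)/(50) = 58355 × 6/5 = 70026.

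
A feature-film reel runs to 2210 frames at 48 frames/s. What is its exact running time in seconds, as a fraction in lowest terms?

1105/24 seconds

Running time = 2210 ÷ (48) = 2210 × 1/48 = 1105/24 s.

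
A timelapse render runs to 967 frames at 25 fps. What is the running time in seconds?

Running time = 967 / (25) = 38.68 s.

38.68 seconds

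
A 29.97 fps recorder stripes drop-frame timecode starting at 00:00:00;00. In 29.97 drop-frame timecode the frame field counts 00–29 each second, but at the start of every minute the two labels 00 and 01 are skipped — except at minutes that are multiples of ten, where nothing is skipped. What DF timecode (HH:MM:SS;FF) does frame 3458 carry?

00:01:55;10

Each 10-minute DF block holds 10 × 60 × 30 − 9 × 2 = 17982 frames. 3458 ÷ 17982 → 0 full blocks, remainder 3458.
Within the partial block the first minute is 1800 frames and each further minute 1798, so 1 further minute boundary passed. Total skipped labels = 18 × 0 + 2 × 1 = 2.
Non-drop label index = 3458 + 2 = 3460; at 30 labels/s that is 00:01:55:10, i.e. DF 00:01:55;10.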